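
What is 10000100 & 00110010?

AND: 1 only when both bits are 1
  10000100
& 00110010
----------
  00000000
Decimal: 132 & 50 = 0



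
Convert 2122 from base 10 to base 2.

Using repeated division by 2:
2122 ÷ 2 = 1061 remainder 0
1061 ÷ 2 = 530 remainder 1
530 ÷ 2 = 265 remainder 0
265 ÷ 2 = 132 remainder 1
132 ÷ 2 = 66 remainder 0
66 ÷ 2 = 33 remainder 0
33 ÷ 2 = 16 remainder 1
16 ÷ 2 = 8 remainder 0
8 ÷ 2 = 4 remainder 0
4 ÷ 2 = 2 remainder 0
2 ÷ 2 = 1 remainder 0
1 ÷ 2 = 0 remainder 1
Reading remainders bottom to top: 100001001010



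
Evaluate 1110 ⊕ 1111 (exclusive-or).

XOR: 1 when bits differ
  1110
^ 1111
------
  0001
Decimal: 14 ^ 15 = 1



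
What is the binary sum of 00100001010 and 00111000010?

Add column by column from the right: bit + bit + carry-in; write the sum mod 2, carry 1 when the sum is 2 or 3.
carry:  01000000100
        00100001010
+       00111000010
-------------------
       001011001100
(the carry out of the leftmost column, 0, becomes the leading bit)
Decimal check:
  00100001010 = 256 + 8 + 2 = 266
  00111000010 = 256 + 128 + 64 + 2 = 450
  266 + 450 = 716, and 001011001100 = 512 + 128 + 64 + 8 + 4 = 716 ✓



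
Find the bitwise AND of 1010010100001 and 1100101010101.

AND: 1 only when both bits are 1
  1010010100001
& 1100101010101
---------------
  1000000000001
Decimal: 5281 & 6485 = 4097



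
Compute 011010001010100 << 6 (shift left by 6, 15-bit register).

Original: 011010001010100 (decimal 13396)
Shift left by 6 positions
Append 6 zeros on the right and drop the 6 high bits that overflow the 15-bit width
Result: 001010100000000 (decimal 5376)
Equivalent: 13396 << 6 = 13396 × 2^6 = 857344, truncated to 15 bits = 5376



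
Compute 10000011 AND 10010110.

AND: 1 only when both bits are 1
  10000011
& 10010110
----------
  10000010
Decimal: 131 & 150 = 130



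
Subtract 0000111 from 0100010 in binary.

Method 1 - Direct subtraction (column by column from the right: bit − bit − borrow-in; if negative, add 2 and borrow 1 from the next column):
borrow: 0111110
        0100010
-       0000111
---------------
        0011011

Method 2 - Add two's complement:
Two's complement of 0000111: invert → 1111000, add 1 → 1111001
  0100010
+ 1111001
---------
 10011011  (end carry out of the top bit = 1)
Discarding the end carry: 0011011
Decimal check:
  0100010 = 32 + 2 = 34
  0000111 = 4 + 2 + 1 = 7
  34 - 7 = 27, and 0011011 = 16 + 8 + 2 + 1 = 27 ✓



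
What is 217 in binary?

Using repeated division by 2:
217 ÷ 2 = 108 remainder 1
108 ÷ 2 = 54 remainder 0
54 ÷ 2 = 27 remainder 0
27 ÷ 2 = 13 remainder 1
13 ÷ 2 = 6 remainder 1
6 ÷ 2 = 3 remainder 0
3 ÷ 2 = 1 remainder 1
1 ÷ 2 = 0 remainder 1
Reading remainders bottom to top: 11011001



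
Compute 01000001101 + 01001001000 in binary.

Add column by column from the right: bit + bit + carry-in; write the sum mod 2, carry 1 when the sum is 2 or 3.
carry:  10000010000
        01000001101
+       01001001000
-------------------
       010001010101
(the carry out of the leftmost column, 0, becomes the leading bit)
Decimal check:
  01000001101 = 512 + 8 + 4 + 1 = 525
  01001001000 = 512 + 64 + 8 = 584
  525 + 584 = 1109, and 010001010101 = 1024 + 64 + 16 + 4 + 1 = 1109 ✓



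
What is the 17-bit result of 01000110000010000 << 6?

Original: 01000110000010000 (decimal 35856)
Shift left by 6 positions
Append 6 zeros on the right and drop the 6 high bits that overflow the 17-bit width
Result: 10000010000000000 (decimal 66560)
Equivalent: 35856 << 6 = 35856 × 2^6 = 2294784, truncated to 17 bits = 66560



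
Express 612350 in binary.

Using repeated division by 2:
612350 ÷ 2 = 306175 remainder 0
306175 ÷ 2 = 153087 remainder 1
153087 ÷ 2 = 76543 remainder 1
76543 ÷ 2 = 38271 remainder 1
38271 ÷ 2 = 19135 remainder 1
19135 ÷ 2 = 9567 remainder 1
9567 ÷ 2 = 4783 remainder 1
4783 ÷ 2 = 2391 remainder 1
2391 ÷ 2 = 1195 remainder 1
1195 ÷ 2 = 597 remainder 1
597 ÷ 2 = 298 remainder 1
298 ÷ 2 = 149 remainder 0
149 ÷ 2 = 74 remainder 1
74 ÷ 2 = 37 remainder 0
37 ÷ 2 = 18 remainder 1
18 ÷ 2 = 9 remainder 0
9 ÷ 2 = 4 remainder 1
4 ÷ 2 = 2 remainder 0
2 ÷ 2 = 1 remainder 0
1 ÷ 2 = 0 remainder 1
Reading remainders bottom to top: 10010101011111111110



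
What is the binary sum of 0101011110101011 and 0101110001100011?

Add column by column from the right: bit + bit + carry-in; write the sum mod 2, carry 1 when the sum is 2 or 3.
carry:  1011111111000110
        0101011110101011
+       0101110001100011
------------------------
       01011010000001110
(the carry out of the leftmost column, 0, becomes the leading bit)
Decimal check:
  0101011110101011 = 16384 + 4096 + 1024 + 512 + 256 + 128 + 32 + 8 + 2 + 1 = 22443
  0101110001100011 = 16384 + 4096 + 2048 + 1024 + 64 + 32 + 2 + 1 = 23651
  22443 + 23651 = 46094, and 01011010000001110 = 32768 + 8192 + 4096 + 1024 + 8 + 4 + 2 = 46094 ✓



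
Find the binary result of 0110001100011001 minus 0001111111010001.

Method 1 - Direct subtraction (column by column from the right: bit − bit − borrow-in; if negative, add 2 and borrow 1 from the next column):
borrow: 0011111110000000
        0110001100011001
-       0001111111010001
------------------------
        0100001101001000

Method 2 - Add two's complement:
Two's complement of 0001111111010001: invert → 1110000000101110, add 1 → 1110000000101111
  0110001100011001
+ 1110000000101111
------------------
 10100001101001000  (end carry out of the top bit = 1)
Discarding the end carry: 0100001101001000
Decimal check:
  0110001100011001 = 16384 + 8192 + 512 + 256 + 16 + 8 + 1 = 25369
  0001111111010001 = 4096 + 2048 + 1024 + 512 + 256 + 128 + 64 + 16 + 1 = 8145
  25369 - 8145 = 17224, and 0100001101001000 = 16384 + 512 + 256 + 64 + 8 = 17224 ✓



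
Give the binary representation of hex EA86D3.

Convert each hex digit to 4 bits:
  E = 1110
  A = 1010
  8 = 1000
  6 = 0110
  D = 1101
  3 = 0011
Concatenate: 111010101000011011010011



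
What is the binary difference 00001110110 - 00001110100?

Method 1 - Direct subtraction (column by column from the right: bit − bit − borrow-in; if negative, add 2 and borrow 1 from the next column):
borrow: 00000000000
        00001110110
-       00001110100
-------------------
        00000000010

Method 2 - Add two's complement:
Two's complement of 00001110100: invert → 11110001011, add 1 → 11110001100
  00001110110
+ 11110001100
-------------
 100000000010  (end carry out of the top bit = 1)
Discarding the end carry: 00000000010
Decimal check:
  00001110110 = 64 + 32 + 16 + 4 + 2 = 118
  00001110100 = 64 + 32 + 16 + 4 = 116
  118 - 116 = 2, and 00000000010 = 2 ✓



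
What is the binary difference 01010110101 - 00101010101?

Method 1 - Direct subtraction (column by column from the right: bit − bit − borrow-in; if negative, add 2 and borrow 1 from the next column):
borrow: 01010000000
        01010110101
-       00101010101
-------------------
        00101100000

Method 2 - Add two's complement:
Two's complement of 00101010101: invert → 11010101010, add 1 → 11010101011
  01010110101
+ 11010101011
-------------
 100101100000  (end carry out of the top bit = 1)
Discarding the end carry: 00101100000
Decimal check:
  01010110101 = 512 + 128 + 32 + 16 + 4 + 1 = 693
  00101010101 = 256 + 64 + 16 + 4 + 1 = 341
  693 - 341 = 352, and 00101100000 = 256 + 64 + 32 = 352 ✓



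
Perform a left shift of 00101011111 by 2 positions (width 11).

Original: 00101011111 (decimal 351)
Shift left by 2 positions
Append 2 zeros on the right
Result: 10101111100 (decimal 1404)
Equivalent: 351 << 2 = 351 × 2^2 = 1404



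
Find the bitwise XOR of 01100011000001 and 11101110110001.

XOR: 1 when bits differ
  01100011000001
^ 11101110110001
----------------
  10001101110000
Decimal: 6337 ^ 15281 = 9072



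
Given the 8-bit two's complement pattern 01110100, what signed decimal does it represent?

Binary: 01110100
Sign bit: 0 (non-negative)
Read directly as an unsigned value:
01110100 = 64 + 32 + 16 + 4 = 116
Value: 116



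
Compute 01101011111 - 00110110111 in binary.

Method 1 - Direct subtraction (column by column from the right: bit − bit − borrow-in; if negative, add 2 and borrow 1 from the next column):
borrow: 01101000000
        01101011111
-       00110110111
-------------------
        00110101000

Method 2 - Add two's complement:
Two's complement of 00110110111: invert → 11001001000, add 1 → 11001001001
  01101011111
+ 11001001001
-------------
 100110101000  (end carry out of the top bit = 1)
Discarding the end carry: 00110101000
Decimal check:
  01101011111 = 512 + 256 + 64 + 16 + 8 + 4 + 2 + 1 = 863
  00110110111 = 256 + 128 + 32 + 16 + 4 + 2 + 1 = 439
  863 - 439 = 424, and 00110101000 = 256 + 128 + 32 + 8 = 424 ✓



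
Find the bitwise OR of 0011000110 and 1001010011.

OR: 1 when either bit is 1
  0011000110
| 1001010011
------------
  1011010111
Decimal: 198 | 595 = 727



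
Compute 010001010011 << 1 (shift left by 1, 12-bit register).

Original: 010001010011 (decimal 1107)
Shift left by 1 position
Append 1 zero on the right
Result: 100010100110 (decimal 2214)
Equivalent: 1107 << 1 = 1107 × 2^1 = 2214



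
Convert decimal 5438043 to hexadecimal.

Using repeated division by 16 (digits 10–15 are A–F):
5438043 ÷ 16 = 339877 remainder 11 (B)
339877 ÷ 16 = 21242 remainder 5
21242 ÷ 16 = 1327 remainder 10 (A)
1327 ÷ 16 = 82 remainder 15 (F)
82 ÷ 16 = 5 remainder 2
5 ÷ 16 = 0 remainder 5
Reading remainders bottom to top: 52FA5B



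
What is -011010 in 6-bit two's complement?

Original: 011010
Step 1 - Invert all bits: 100101
Step 2 - Add 1: 100110
Verification: 011010 + 100110 = 1000000; discarding the end carry (carry out of the top bit) leaves the 6-bit value 000000, as required for x + (-x)



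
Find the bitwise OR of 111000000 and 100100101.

OR: 1 when either bit is 1
  111000000
| 100100101
-----------
  111100101
Decimal: 448 | 293 = 485



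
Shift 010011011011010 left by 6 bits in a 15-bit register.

Original: 010011011011010 (decimal 9946)
Shift left by 6 positions
Append 6 zeros on the right and drop the 6 high bits that overflow the 15-bit width
Result: 011011010000000 (decimal 13952)
Equivalent: 9946 << 6 = 9946 × 2^6 = 636544, truncated to 15 bits = 13952



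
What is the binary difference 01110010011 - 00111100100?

Method 1 - Direct subtraction (column by column from the right: bit − bit − borrow-in; if negative, add 2 and borrow 1 from the next column):
borrow: 01111011000
        01110010011
-       00111100100
-------------------
        00110101111

Method 2 - Add two's complement:
Two's complement of 00111100100: invert → 11000011011, add 1 → 11000011100
  01110010011
+ 11000011100
-------------
 100110101111  (end carry out of the top bit = 1)
Discarding the end carry: 00110101111
Decimal check:
  01110010011 = 512 + 256 + 128 + 16 + 2 + 1 = 915
  00111100100 = 256 + 128 + 64 + 32 + 4 = 484
  915 - 484 = 431, and 00110101111 = 256 + 128 + 32 + 8 + 4 + 2 + 1 = 431 ✓



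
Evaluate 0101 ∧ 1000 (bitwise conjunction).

AND: 1 only when both bits are 1
  0101
& 1000
------
  0000
Decimal: 5 & 8 = 0



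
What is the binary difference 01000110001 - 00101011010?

Method 1 - Direct subtraction (column by column from the right: bit − bit − borrow-in; if negative, add 2 and borrow 1 from the next column):
borrow: 01110111100
        01000110001
-       00101011010
-------------------
        00011010111

Method 2 - Add two's complement:
Two's complement of 00101011010: invert → 11010100101, add 1 → 11010100110
  01000110001
+ 11010100110
-------------
 100011010111  (end carry out of the top bit = 1)
Discarding the end carry: 00011010111
Decimal check:
  01000110001 = 512 + 32 + 16 + 1 = 561
  00101011010 = 256 + 64 + 16 + 8 + 2 = 346
  561 - 346 = 215, and 00011010111 = 128 + 64 + 16 + 4 + 2 + 1 = 215 ✓



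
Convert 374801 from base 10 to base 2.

Using repeated division by 2:
374801 ÷ 2 = 187400 remainder 1
187400 ÷ 2 = 93700 remainder 0
93700 ÷ 2 = 46850 remainder 0
46850 ÷ 2 = 23425 remainder 0
23425 ÷ 2 = 11712 remainder 1
11712 ÷ 2 = 5856 remainder 0
5856 ÷ 2 = 2928 remainder 0
2928 ÷ 2 = 1464 remainder 0
1464 ÷ 2 = 732 remainder 0
732 ÷ 2 = 366 remainder 0
366 ÷ 2 = 183 remainder 0
183 ÷ 2 = 91 remainder 1
91 ÷ 2 = 45 remainder 1
45 ÷ 2 = 22 remainder 1
22 ÷ 2 = 11 remainder 0
11 ÷ 2 = 5 remainder 1
5 ÷ 2 = 2 remainder 1
2 ÷ 2 = 1 remainder 0
1 ÷ 2 = 0 remainder 1
Reading remainders bottom to top: 1011011100000010001



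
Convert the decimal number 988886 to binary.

Using repeated division by 2:
988886 ÷ 2 = 494443 remainder 0
494443 ÷ 2 = 247221 remainder 1
247221 ÷ 2 = 123610 remainder 1
123610 ÷ 2 = 61805 remainder 0
61805 ÷ 2 = 30902 remainder 1
30902 ÷ 2 = 15451 remainder 0
15451 ÷ 2 = 7725 remainder 1
7725 ÷ 2 = 3862 remainder 1
3862 ÷ 2 = 1931 remainder 0
1931 ÷ 2 = 965 remainder 1
965 ÷ 2 = 482 remainder 1
482 ÷ 2 = 241 remainder 0
241 ÷ 2 = 120 remainder 1
120 ÷ 2 = 60 remainder 0
60 ÷ 2 = 30 remainder 0
30 ÷ 2 = 15 remainder 0
15 ÷ 2 = 7 remainder 1
7 ÷ 2 = 3 remainder 1
3 ÷ 2 = 1 remainder 1
1 ÷ 2 = 0 remainder 1
Reading remainders bottom to top: 11110001011011010110



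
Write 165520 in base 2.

Using repeated division by 2:
165520 ÷ 2 = 82760 remainder 0
82760 ÷ 2 = 41380 remainder 0
41380 ÷ 2 = 20690 remainder 0
20690 ÷ 2 = 10345 remainder 0
10345 ÷ 2 = 5172 remainder 1
5172 ÷ 2 = 2586 remainder 0
2586 ÷ 2 = 1293 remainder 0
1293 ÷ 2 = 646 remainder 1
646 ÷ 2 = 323 remainder 0
323 ÷ 2 = 161 remainder 1
161 ÷ 2 = 80 remainder 1
80 ÷ 2 = 40 remainder 0
40 ÷ 2 = 20 remainder 0
20 ÷ 2 = 10 remainder 0
10 ÷ 2 = 5 remainder 0
5 ÷ 2 = 2 remainder 1
2 ÷ 2 = 1 remainder 0
1 ÷ 2 = 0 remainder 1
Reading remainders bottom to top: 101000011010010000



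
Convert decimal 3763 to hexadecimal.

Using repeated division by 16 (digits 10–15 are A–F):
3763 ÷ 16 = 235 remainder 3
235 ÷ 16 = 14 remainder 11 (B)
14 ÷ 16 = 0 remainder 14 (E)
Reading remainders bottom to top: EB3



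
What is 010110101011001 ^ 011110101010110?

XOR: 1 when bits differ
  010110101011001
^ 011110101010110
-----------------
  001000000001111
Decimal: 11609 ^ 15702 = 4111



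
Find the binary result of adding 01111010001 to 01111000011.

Add column by column from the right: bit + bit + carry-in; write the sum mod 2, carry 1 when the sum is 2 or 3.
carry:  11110000110
        01111010001
+       01111000011
-------------------
       011110010100
(the carry out of the leftmost column, 0, becomes the leading bit)
Decimal check:
  01111010001 = 512 + 256 + 128 + 64 + 16 + 1 = 977
  01111000011 = 512 + 256 + 128 + 64 + 2 + 1 = 963
  977 + 963 = 1940, and 011110010100 = 1024 + 512 + 256 + 128 + 16 + 4 = 1940 ✓



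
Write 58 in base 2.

Using repeated division by 2:
58 ÷ 2 = 29 remainder 0
29 ÷ 2 = 14 remainder 1
14 ÷ 2 = 7 remainder 0
7 ÷ 2 = 3 remainder 1
3 ÷ 2 = 1 remainder 1
1 ÷ 2 = 0 remainder 1
Reading remainders bottom to top: 111010



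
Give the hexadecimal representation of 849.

Using repeated division by 16 (digits 10–15 are A–F):
849 ÷ 16 = 53 remainder 1
53 ÷ 16 = 3 remainder 5
3 ÷ 16 = 0 remainder 3
Reading remainders bottom to top: 351



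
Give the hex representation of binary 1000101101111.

Group into 4-bit nibbles from right:
  0001 = 1
  0001 = 1
  0110 = 6
  1111 = F
Result: 116F



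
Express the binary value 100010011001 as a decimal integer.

Sum of powers of 2 for each 1-bit:
2^0 + 2^3 + 2^4 + 2^7 + 2^11
= 1 + 8 + 16 + 128 + 2048
= 2201



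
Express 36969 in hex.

Using repeated division by 16 (digits 10–15 are A–F):
36969 ÷ 16 = 2310 remainder 9
2310 ÷ 16 = 144 remainder 6
144 ÷ 16 = 9 remainder 0
9 ÷ 16 = 0 remainder 9
Reading remainders bottom to top: 9069



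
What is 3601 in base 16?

Using repeated division by 16 (digits 10–15 are A–F):
3601 ÷ 16 = 225 remainder 1
225 ÷ 16 = 14 remainder 1
14 ÷ 16 = 0 remainder 14 (E)
Reading remainders bottom to top: E11



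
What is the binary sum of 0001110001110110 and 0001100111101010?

Add column by column from the right: bit + bit + carry-in; write the sum mod 2, carry 1 when the sum is 2 or 3.
carry:  0011001111111100
        0001110001110110
+       0001100111101010
------------------------
       00011011001100000
(the carry out of the leftmost column, 0, becomes the leading bit)
Decimal check:
  0001110001110110 = 4096 + 2048 + 1024 + 64 + 32 + 16 + 4 + 2 = 7286
  0001100111101010 = 4096 + 2048 + 256 + 128 + 64 + 32 + 8 + 2 = 6634
  7286 + 6634 = 13920, and 00011011001100000 = 8192 + 4096 + 1024 + 512 + 64 + 32 = 13920 ✓



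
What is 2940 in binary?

Using repeated division by 2:
2940 ÷ 2 = 1470 remainder 0
1470 ÷ 2 = 735 remainder 0
735 ÷ 2 = 367 remainder 1
367 ÷ 2 = 183 remainder 1
183 ÷ 2 = 91 remainder 1
91 ÷ 2 = 45 remainder 1
45 ÷ 2 = 22 remainder 1
22 ÷ 2 = 11 remainder 0
11 ÷ 2 = 5 remainder 1
5 ÷ 2 = 2 remainder 1
2 ÷ 2 = 1 remainder 0
1 ÷ 2 = 0 remainder 1
Reading remainders bottom to top: 101101111100



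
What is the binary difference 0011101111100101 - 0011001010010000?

Method 1 - Direct subtraction (column by column from the right: bit − bit − borrow-in; if negative, add 2 and borrow 1 from the next column):
borrow: 0000000000100000
        0011101111100101
-       0011001010010000
------------------------
        0000100101010101

Method 2 - Add two's complement:
Two's complement of 0011001010010000: invert → 1100110101101111, add 1 → 1100110101110000
  0011101111100101
+ 1100110101110000
------------------
 10000100101010101  (end carry out of the top bit = 1)
Discarding the end carry: 0000100101010101
Decimal check:
  0011101111100101 = 8192 + 4096 + 2048 + 512 + 256 + 128 + 64 + 32 + 4 + 1 = 15333
  0011001010010000 = 8192 + 4096 + 512 + 128 + 16 = 12944
  15333 - 12944 = 2389, and 0000100101010101 = 2048 + 256 + 64 + 16 + 4 + 1 = 2389 ✓



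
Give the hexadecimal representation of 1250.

Using repeated division by 16 (digits 10–15 are A–F):
1250 ÷ 16 = 78 remainder 2
78 ÷ 16 = 4 remainder 14 (E)
4 ÷ 16 = 0 remainder 4
Reading remainders bottom to top: 4E2



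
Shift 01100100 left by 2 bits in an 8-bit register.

Original: 01100100 (decimal 100)
Shift left by 2 positions
Append 2 zeros on the right and drop the 2 high bits that overflow the 8-bit width
Result: 10010000 (decimal 144)
Equivalent: 100 << 2 = 100 × 2^2 = 400, truncated to 8 bits = 144



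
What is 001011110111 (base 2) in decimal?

Sum of powers of 2 for each 1-bit:
2^0 + 2^1 + 2^2 + 2^4 + 2^5 + 2^6 + 2^7 + 2^9
= 1 + 2 + 4 + 16 + 32 + 64 + 128 + 512
= 759



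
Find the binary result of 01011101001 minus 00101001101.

Method 1 - Direct subtraction (column by column from the right: bit − bit − borrow-in; if negative, add 2 and borrow 1 from the next column):
borrow: 01000111000
        01011101001
-       00101001101
-------------------
        00110011100

Method 2 - Add two's complement:
Two's complement of 00101001101: invert → 11010110010, add 1 → 11010110011
  01011101001
+ 11010110011
-------------
 100110011100  (end carry out of the top bit = 1)
Discarding the end carry: 00110011100
Decimal check:
  01011101001 = 512 + 128 + 64 + 32 + 8 + 1 = 745
  00101001101 = 256 + 64 + 8 + 4 + 1 = 333
  745 - 333 = 412, and 00110011100 = 256 + 128 + 16 + 8 + 4 = 412 ✓



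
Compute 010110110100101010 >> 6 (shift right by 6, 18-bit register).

Original: 010110110100101010 (decimal 93482)
Shift right by 6 positions
Drop the 6 low bits; fill with zeros on the left
Result: 000000010110110100 (decimal 1460)
Equivalent: 93482 >> 6 = 93482 ÷ 2^6 = 1460



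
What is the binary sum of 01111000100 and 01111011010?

Add column by column from the right: bit + bit + carry-in; write the sum mod 2, carry 1 when the sum is 2 or 3.
carry:  11110000000
        01111000100
+       01111011010
-------------------
       011110011110
(the carry out of the leftmost column, 0, becomes the leading bit)
Decimal check:
  01111000100 = 512 + 256 + 128 + 64 + 4 = 964
  01111011010 = 512 + 256 + 128 + 64 + 16 + 8 + 2 = 986
  964 + 986 = 1950, and 011110011110 = 1024 + 512 + 256 + 128 + 16 + 8 + 4 + 2 = 1950 ✓



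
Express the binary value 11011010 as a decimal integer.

Sum of powers of 2 for each 1-bit:
2^1 + 2^3 + 2^4 + 2^6 + 2^7
= 2 + 8 + 16 + 64 + 128
= 218



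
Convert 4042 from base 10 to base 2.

Using repeated division by 2:
4042 ÷ 2 = 2021 remainder 0
2021 ÷ 2 = 1010 remainder 1
1010 ÷ 2 = 505 remainder 0
505 ÷ 2 = 252 remainder 1
252 ÷ 2 = 126 remainder 0
126 ÷ 2 = 63 remainder 0
63 ÷ 2 = 31 remainder 1
31 ÷ 2 = 15 remainder 1
15 ÷ 2 = 7 remainder 1
7 ÷ 2 = 3 remainder 1
3 ÷ 2 = 1 remainder 1
1 ÷ 2 = 0 remainder 1
Reading remainders bottom to top: 111111001010



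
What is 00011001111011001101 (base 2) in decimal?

Sum of powers of 2 for each 1-bit:
2^0 + 2^2 + 2^3 + 2^6 + 2^7 + 2^9 + 2^10 + 2^11 + 2^12 + 2^15 + 2^16
= 1 + 4 + 8 + 64 + 128 + 512 + 1024 + 2048 + 4096 + 32768 + 65536
= 106189



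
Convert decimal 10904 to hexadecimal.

Using repeated division by 16 (digits 10–15 are A–F):
10904 ÷ 16 = 681 remainder 8
681 ÷ 16 = 42 remainder 9
42 ÷ 16 = 2 remainder 10 (A)
2 ÷ 16 = 0 remainder 2
Reading remainders bottom to top: 2A98



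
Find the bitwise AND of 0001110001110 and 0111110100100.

AND: 1 only when both bits are 1
  0001110001110
& 0111110100100
---------------
  0001110000100
Decimal: 910 & 4004 = 900



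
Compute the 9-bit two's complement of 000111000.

Original: 000111000
Step 1 - Invert all bits: 111000111
Step 2 - Add 1: 111001000
Verification: 000111000 + 111001000 = 1000000000; discarding the end carry (carry out of the top bit) leaves the 9-bit value 000000000, as required for x + (-x)



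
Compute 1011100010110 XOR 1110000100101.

XOR: 1 when bits differ
  1011100010110
^ 1110000100101
---------------
  0101100110011
Decimal: 5910 ^ 7205 = 2867



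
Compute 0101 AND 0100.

AND: 1 only when both bits are 1
  0101
& 0100
------
  0100
Decimal: 5 & 4 = 4



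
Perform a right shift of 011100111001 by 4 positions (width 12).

Original: 011100111001 (decimal 1849)
Shift right by 4 positions
Drop the 4 low bits; fill with zeros on the left
Result: 000001110011 (decimal 115)
Equivalent: 1849 >> 4 = 1849 ÷ 2^4 = 115



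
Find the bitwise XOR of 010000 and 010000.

XOR: 1 when bits differ
  010000
^ 010000
--------
  000000
Decimal: 16 ^ 16 = 0



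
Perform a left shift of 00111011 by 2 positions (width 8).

Original: 00111011 (decimal 59)
Shift left by 2 positions
Append 2 zeros on the right
Result: 11101100 (decimal 236)
Equivalent: 59 << 2 = 59 × 2^2 = 236



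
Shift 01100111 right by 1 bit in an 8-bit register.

Original: 01100111 (decimal 103)
Shift right by 1 position
Drop the 1 low bit; fill with zero on the left
Result: 00110011 (decimal 51)
Equivalent: 103 >> 1 = 103 ÷ 2^1 = 51



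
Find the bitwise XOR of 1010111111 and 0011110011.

XOR: 1 when bits differ
  1010111111
^ 0011110011
------------
  1001001100
Decimal: 703 ^ 243 = 588



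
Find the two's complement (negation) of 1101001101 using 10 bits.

Original (sign bit 1, negative): 1101001101
Step 1 - Invert all bits: 0010110010
Step 2 - Add 1: 0010110011
Verification: 1101001101 + 0010110011 = 10000000000; discarding the end carry (carry out of the top bit) leaves the 10-bit value 0000000000, as required for x + (-x)



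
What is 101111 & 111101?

AND: 1 only when both bits are 1
  101111
& 111101
--------
  101101
Decimal: 47 & 61 = 45



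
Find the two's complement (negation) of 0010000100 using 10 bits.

Original: 0010000100
Step 1 - Invert all bits: 1101111011
Step 2 - Add 1: 1101111100
Verification: 0010000100 + 1101111100 = 10000000000; discarding the end carry (carry out of the top bit) leaves the 10-bit value 0000000000, as required for x + (-x)



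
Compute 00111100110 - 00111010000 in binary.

Method 1 - Direct subtraction (column by column from the right: bit − bit − borrow-in; if negative, add 2 and borrow 1 from the next column):
borrow: 00000100000
        00111100110
-       00111010000
-------------------
        00000010110

Method 2 - Add two's complement:
Two's complement of 00111010000: invert → 11000101111, add 1 → 11000110000
  00111100110
+ 11000110000
-------------
 100000010110  (end carry out of the top bit = 1)
Discarding the end carry: 00000010110
Decimal check:
  00111100110 = 256 + 128 + 64 + 32 + 4 + 2 = 486
  00111010000 = 256 + 128 + 64 + 16 = 464
  486 - 464 = 22, and 00000010110 = 16 + 4 + 2 = 22 ✓



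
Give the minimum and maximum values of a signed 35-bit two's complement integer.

For 35-bit two's complement:
Minimum: -2^34 = -17179869184
Maximum: 2^34 - 1 = 17179869183



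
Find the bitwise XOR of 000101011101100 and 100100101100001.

XOR: 1 when bits differ
  000101011101100
^ 100100101100001
-----------------
  100001110001101
Decimal: 2796 ^ 18785 = 17293



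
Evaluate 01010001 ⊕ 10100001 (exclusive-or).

XOR: 1 when bits differ
  01010001
^ 10100001
----------
  11110000
Decimal: 81 ^ 161 = 240



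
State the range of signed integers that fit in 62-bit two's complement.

For 62-bit two's complement:
Minimum: -2^61 = -2305843009213693952
Maximum: 2^61 - 1 = 2305843009213693951



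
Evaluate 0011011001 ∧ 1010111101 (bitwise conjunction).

AND: 1 only when both bits are 1
  0011011001
& 1010111101
------------
  0010011001
Decimal: 217 & 701 = 153



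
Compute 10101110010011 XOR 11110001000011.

XOR: 1 when bits differ
  10101110010011
^ 11110001000011
----------------
  01011111010000
Decimal: 11155 ^ 15427 = 6096



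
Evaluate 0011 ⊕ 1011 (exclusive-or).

XOR: 1 when bits differ
  0011
^ 1011
------
  1000
Decimal: 3 ^ 11 = 8



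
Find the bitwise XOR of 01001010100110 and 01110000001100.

XOR: 1 when bits differ
  01001010100110
^ 01110000001100
----------------
  00111010101010
Decimal: 4774 ^ 7180 = 3754



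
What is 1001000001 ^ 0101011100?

XOR: 1 when bits differ
  1001000001
^ 0101011100
------------
  1100011101
Decimal: 577 ^ 348 = 797



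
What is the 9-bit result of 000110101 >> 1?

Original: 000110101 (decimal 53)
Shift right by 1 position
Drop the 1 low bit; fill with zero on the left
Result: 000011010 (decimal 26)
Equivalent: 53 >> 1 = 53 ÷ 2^1 = 26



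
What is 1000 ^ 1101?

XOR: 1 when bits differ
  1000
^ 1101
------
  0101
Decimal: 8 ^ 13 = 5



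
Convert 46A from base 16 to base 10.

Expand by place value (powers of 16):
Digit values: A = 10
46A = 4 × 16^2 + 6 × 16^1 + 10 × 16^0
= 4 × 256 + 6 × 16 + 10 × 1
= 1024 + 96 + 10
= 1130



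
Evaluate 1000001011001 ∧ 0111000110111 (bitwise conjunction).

AND: 1 only when both bits are 1
  1000001011001
& 0111000110111
---------------
  0000000010001
Decimal: 4185 & 3639 = 17



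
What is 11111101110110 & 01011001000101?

AND: 1 only when both bits are 1
  11111101110110
& 01011001000101
----------------
  01011001000100
Decimal: 16246 & 5701 = 5700



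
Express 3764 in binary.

Using repeated division by 2:
3764 ÷ 2 = 1882 remainder 0
1882 ÷ 2 = 941 remainder 0
941 ÷ 2 = 470 remainder 1
470 ÷ 2 = 235 remainder 0
235 ÷ 2 = 117 remainder 1
117 ÷ 2 = 58 remainder 1
58 ÷ 2 = 29 remainder 0
29 ÷ 2 = 14 remainder 1
14 ÷ 2 = 7 remainder 0
7 ÷ 2 = 3 remainder 1
3 ÷ 2 = 1 remainder 1
1 ÷ 2 = 0 remainder 1
Reading remainders bottom to top: 111010110100



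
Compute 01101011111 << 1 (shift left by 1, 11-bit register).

Original: 01101011111 (decimal 863)
Shift left by 1 position
Append 1 zero on the right
Result: 11010111110 (decimal 1726)
Equivalent: 863 << 1 = 863 × 2^1 = 1726



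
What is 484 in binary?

Using repeated division by 2:
484 ÷ 2 = 242 remainder 0
242 ÷ 2 = 121 remainder 0
121 ÷ 2 = 60 remainder 1
60 ÷ 2 = 30 remainder 0
30 ÷ 2 = 15 remainder 0
15 ÷ 2 = 7 remainder 1
7 ÷ 2 = 3 remainder 1
3 ÷ 2 = 1 remainder 1
1 ÷ 2 = 0 remainder 1
Reading remainders bottom to top: 111100100



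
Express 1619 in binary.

Using repeated division by 2:
1619 ÷ 2 = 809 remainder 1
809 ÷ 2 = 404 remainder 1
404 ÷ 2 = 202 remainder 0
202 ÷ 2 = 101 remainder 0
101 ÷ 2 = 50 remainder 1
50 ÷ 2 = 25 remainder 0
25 ÷ 2 = 12 remainder 1
12 ÷ 2 = 6 remainder 0
6 ÷ 2 = 3 remainder 0
3 ÷ 2 = 1 remainder 1
1 ÷ 2 = 0 remainder 1
Reading remainders bottom to top: 11001010011



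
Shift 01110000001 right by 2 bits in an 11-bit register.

Original: 01110000001 (decimal 897)
Shift right by 2 positions
Drop the 2 low bits; fill with zeros on the left
Result: 00011100000 (decimal 224)
Equivalent: 897 >> 2 = 897 ÷ 2^2 = 224



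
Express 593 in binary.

Using repeated division by 2:
593 ÷ 2 = 296 remainder 1
296 ÷ 2 = 148 remainder 0
148 ÷ 2 = 74 remainder 0
74 ÷ 2 = 37 remainder 0
37 ÷ 2 = 18 remainder 1
18 ÷ 2 = 9 remainder 0
9 ÷ 2 = 4 remainder 1
4 ÷ 2 = 2 remainder 0
2 ÷ 2 = 1 remainder 0
1 ÷ 2 = 0 remainder 1
Reading remainders bottom to top: 1001010001



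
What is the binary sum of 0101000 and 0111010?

Add column by column from the right: bit + bit + carry-in; write the sum mod 2, carry 1 when the sum is 2 or 3.
carry:  1110000
        0101000
+       0111010
---------------
       01100010
(the carry out of the leftmost column, 0, becomes the leading bit)
Decimal check:
  0101000 = 32 + 8 = 40
  0111010 = 32 + 16 + 8 + 2 = 58
  40 + 58 = 98, and 01100010 = 64 + 32 + 2 = 98 ✓



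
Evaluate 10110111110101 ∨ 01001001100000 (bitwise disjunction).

OR: 1 when either bit is 1
  10110111110101
| 01001001100000
----------------
  11111111110101
Decimal: 11765 | 4704 = 16373



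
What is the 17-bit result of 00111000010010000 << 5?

Original: 00111000010010000 (decimal 28816)
Shift left by 5 positions
Append 5 zeros on the right and drop the 5 high bits that overflow the 17-bit width
Result: 00001001000000000 (decimal 4608)
Equivalent: 28816 << 5 = 28816 × 2^5 = 922112, truncated to 17 bits = 4608



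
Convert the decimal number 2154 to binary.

Using repeated division by 2:
2154 ÷ 2 = 1077 remainder 0
1077 ÷ 2 = 538 remainder 1
538 ÷ 2 = 269 remainder 0
269 ÷ 2 = 134 remainder 1
134 ÷ 2 = 67 remainder 0
67 ÷ 2 = 33 remainder 1
33 ÷ 2 = 16 remainder 1
16 ÷ 2 = 8 remainder 0
8 ÷ 2 = 4 remainder 0
4 ÷ 2 = 2 remainder 0
2 ÷ 2 = 1 remainder 0
1 ÷ 2 = 0 remainder 1
Reading remainders bottom to top: 100001101010



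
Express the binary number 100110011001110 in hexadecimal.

Group into 4-bit nibbles from right:
  0100 = 4
  1100 = C
  1100 = C
  1110 = E
Result: 4CCE



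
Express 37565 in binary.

Using repeated division by 2:
37565 ÷ 2 = 18782 remainder 1
18782 ÷ 2 = 9391 remainder 0
9391 ÷ 2 = 4695 remainder 1
4695 ÷ 2 = 2347 remainder 1
2347 ÷ 2 = 1173 remainder 1
1173 ÷ 2 = 586 remainder 1
586 ÷ 2 = 293 remainder 0
293 ÷ 2 = 146 remainder 1
146 ÷ 2 = 73 remainder 0
73 ÷ 2 = 36 remainder 1
36 ÷ 2 = 18 remainder 0
18 ÷ 2 = 9 remainder 0
9 ÷ 2 = 4 remainder 1
4 ÷ 2 = 2 remainder 0
2 ÷ 2 = 1 remainder 0
1 ÷ 2 = 0 remainder 1
Reading remainders bottom to top: 1001001010111101



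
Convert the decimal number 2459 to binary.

Using repeated division by 2:
2459 ÷ 2 = 1229 remainder 1
1229 ÷ 2 = 614 remainder 1
614 ÷ 2 = 307 remainder 0
307 ÷ 2 = 153 remainder 1
153 ÷ 2 = 76 remainder 1
76 ÷ 2 = 38 remainder 0
38 ÷ 2 = 19 remainder 0
19 ÷ 2 = 9 remainder 1
9 ÷ 2 = 4 remainder 1
4 ÷ 2 = 2 remainder 0
2 ÷ 2 = 1 remainder 0
1 ÷ 2 = 0 remainder 1
Reading remainders bottom to top: 100110011011



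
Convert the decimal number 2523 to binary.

Using repeated division by 2:
2523 ÷ 2 = 1261 remainder 1
1261 ÷ 2 = 630 remainder 1
630 ÷ 2 = 315 remainder 0
315 ÷ 2 = 157 remainder 1
157 ÷ 2 = 78 remainder 1
78 ÷ 2 = 39 remainder 0
39 ÷ 2 = 19 remainder 1
19 ÷ 2 = 9 remainder 1
9 ÷ 2 = 4 remainder 1
4 ÷ 2 = 2 remainder 0
2 ÷ 2 = 1 remainder 0
1 ÷ 2 = 0 remainder 1
Reading remainders bottom to top: 100111011011



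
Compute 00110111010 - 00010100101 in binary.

Method 1 - Direct subtraction (column by column from the right: bit − bit − borrow-in; if negative, add 2 and borrow 1 from the next column):
borrow: 00000001010
        00110111010
-       00010100101
-------------------
        00100010101

Method 2 - Add two's complement:
Two's complement of 00010100101: invert → 11101011010, add 1 → 11101011011
  00110111010
+ 11101011011
-------------
 100100010101  (end carry out of the top bit = 1)
Discarding the end carry: 00100010101
Decimal check:
  00110111010 = 256 + 128 + 32 + 16 + 8 + 2 = 442
  00010100101 = 128 + 32 + 4 + 1 = 165
  442 - 165 = 277, and 00100010101 = 256 + 16 + 4 + 1 = 277 ✓



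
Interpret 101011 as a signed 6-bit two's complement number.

Binary: 101011
Sign bit: 1 (negative)
Invert: 010100
Add 1:  010101
Magnitude: 010101 = 16 + 4 + 1 = 21
Value: -21



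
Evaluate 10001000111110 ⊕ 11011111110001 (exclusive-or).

XOR: 1 when bits differ
  10001000111110
^ 11011111110001
----------------
  01010111001111
Decimal: 8766 ^ 14321 = 5583



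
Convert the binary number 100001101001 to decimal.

Sum of powers of 2 for each 1-bit:
2^0 + 2^3 + 2^5 + 2^6 + 2^11
= 1 + 8 + 32 + 64 + 2048
= 2153



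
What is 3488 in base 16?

Using repeated division by 16 (digits 10–15 are A–F):
3488 ÷ 16 = 218 remainder 0
218 ÷ 16 = 13 remainder 10 (A)
13 ÷ 16 = 0 remainder 13 (D)
Reading remainders bottom to top: DA0



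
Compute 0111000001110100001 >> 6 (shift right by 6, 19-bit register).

Original: 0111000001110100001 (decimal 230305)
Shift right by 6 positions
Drop the 6 low bits; fill with zeros on the left
Result: 0000000111000001110 (decimal 3598)
Equivalent: 230305 >> 6 = 230305 ÷ 2^6 = 3598



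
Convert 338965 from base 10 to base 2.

Using repeated division by 2:
338965 ÷ 2 = 169482 remainder 1
169482 ÷ 2 = 84741 remainder 0
84741 ÷ 2 = 42370 remainder 1
42370 ÷ 2 = 21185 remainder 0
21185 ÷ 2 = 10592 remainder 1
10592 ÷ 2 = 5296 remainder 0
5296 ÷ 2 = 2648 remainder 0
2648 ÷ 2 = 1324 remainder 0
1324 ÷ 2 = 662 remainder 0
662 ÷ 2 = 331 remainder 0
331 ÷ 2 = 165 remainder 1
165 ÷ 2 = 82 remainder 1
82 ÷ 2 = 41 remainder 0
41 ÷ 2 = 20 remainder 1
20 ÷ 2 = 10 remainder 0
10 ÷ 2 = 5 remainder 0
5 ÷ 2 = 2 remainder 1
2 ÷ 2 = 1 remainder 0
1 ÷ 2 = 0 remainder 1
Reading remainders bottom to top: 1010010110000010101



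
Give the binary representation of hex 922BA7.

Convert each hex digit to 4 bits:
  9 = 1001
  2 = 0010
  2 = 0010
  B = 1011
  A = 1010
  7 = 0111
Concatenate: 100100100010101110100111



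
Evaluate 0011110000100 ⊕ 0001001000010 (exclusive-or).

XOR: 1 when bits differ
  0011110000100
^ 0001001000010
---------------
  0010111000110
Decimal: 1924 ^ 578 = 1478



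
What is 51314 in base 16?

Using repeated division by 16 (digits 10–15 are A–F):
51314 ÷ 16 = 3207 remainder 2
3207 ÷ 16 = 200 remainder 7
200 ÷ 16 = 12 remainder 8
12 ÷ 16 = 0 remainder 12 (C)
Reading remainders bottom to top: C872



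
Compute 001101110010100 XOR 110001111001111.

XOR: 1 when bits differ
  001101110010100
^ 110001111001111
-----------------
  111100001011011
Decimal: 7060 ^ 25551 = 30811



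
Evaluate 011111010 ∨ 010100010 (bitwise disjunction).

OR: 1 when either bit is 1
  011111010
| 010100010
-----------
  011111010
Decimal: 250 | 162 = 250



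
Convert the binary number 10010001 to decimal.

Sum of powers of 2 for each 1-bit:
2^0 + 2^4 + 2^7
= 1 + 16 + 128
= 145



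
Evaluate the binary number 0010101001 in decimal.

Sum of powers of 2 for each 1-bit:
2^0 + 2^3 + 2^5 + 2^7
= 1 + 8 + 32 + 128
= 169



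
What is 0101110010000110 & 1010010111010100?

AND: 1 only when both bits are 1
  0101110010000110
& 1010010111010100
------------------
  0000010010000100
Decimal: 23686 & 42452 = 1156



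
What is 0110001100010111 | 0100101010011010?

OR: 1 when either bit is 1
  0110001100010111
| 0100101010011010
------------------
  0110101110011111
Decimal: 25367 | 19098 = 27551



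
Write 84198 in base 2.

Using repeated division by 2:
84198 ÷ 2 = 42099 remainder 0
42099 ÷ 2 = 21049 remainder 1
21049 ÷ 2 = 10524 remainder 1
10524 ÷ 2 = 5262 remainder 0
5262 ÷ 2 = 2631 remainder 0
2631 ÷ 2 = 1315 remainder 1
1315 ÷ 2 = 657 remainder 1
657 ÷ 2 = 328 remainder 1
328 ÷ 2 = 164 remainder 0
164 ÷ 2 = 82 remainder 0
82 ÷ 2 = 41 remainder 0
41 ÷ 2 = 20 remainder 1
20 ÷ 2 = 10 remainder 0
10 ÷ 2 = 5 remainder 0
5 ÷ 2 = 2 remainder 1
2 ÷ 2 = 1 remainder 0
1 ÷ 2 = 0 remainder 1
Reading remainders bottom to top: 10100100011100110



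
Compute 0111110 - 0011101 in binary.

Method 1 - Direct subtraction (column by column from the right: bit − bit − borrow-in; if negative, add 2 and borrow 1 from the next column):
borrow: 0000010
        0111110
-       0011101
---------------
        0100001

Method 2 - Add two's complement:
Two's complement of 0011101: invert → 1100010, add 1 → 1100011
  0111110
+ 1100011
---------
 10100001  (end carry out of the top bit = 1)
Discarding the end carry: 0100001
Decimal check:
  0111110 = 32 + 16 + 8 + 4 + 2 = 62
  0011101 = 16 + 8 + 4 + 1 = 29
  62 - 29 = 33, and 0100001 = 32 + 1 = 33 ✓



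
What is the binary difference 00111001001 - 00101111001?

Method 1 - Direct subtraction (column by column from the right: bit − bit − borrow-in; if negative, add 2 and borrow 1 from the next column):
borrow: 00011100000
        00111001001
-       00101111001
-------------------
        00001010000

Method 2 - Add two's complement:
Two's complement of 00101111001: invert → 11010000110, add 1 → 11010000111
  00111001001
+ 11010000111
-------------
 100001010000  (end carry out of the top bit = 1)
Discarding the end carry: 00001010000
Decimal check:
  00111001001 = 256 + 128 + 64 + 8 + 1 = 457
  00101111001 = 256 + 64 + 32 + 16 + 8 + 1 = 377
  457 - 377 = 80, and 00001010000 = 64 + 16 = 80 ✓



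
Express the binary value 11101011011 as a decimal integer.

Sum of powers of 2 for each 1-bit:
2^0 + 2^1 + 2^3 + 2^4 + 2^6 + 2^8 + 2^9 + 2^10
= 1 + 2 + 8 + 16 + 64 + 256 + 512 + 1024
= 1883



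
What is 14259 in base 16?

Using repeated division by 16 (digits 10–15 are A–F):
14259 ÷ 16 = 891 remainder 3
891 ÷ 16 = 55 remainder 11 (B)
55 ÷ 16 = 3 remainder 7
3 ÷ 16 = 0 remainder 3
Reading remainders bottom to top: 37B3



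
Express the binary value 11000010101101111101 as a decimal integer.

Sum of powers of 2 for each 1-bit:
2^0 + 2^2 + 2^3 + 2^4 + 2^5 + 2^6 + 2^8 + 2^9 + 2^11 + 2^13 + 2^18 + 2^19
= 1 + 4 + 8 + 16 + 32 + 64 + 256 + 512 + 2048 + 8192 + 262144 + 524288
= 797565



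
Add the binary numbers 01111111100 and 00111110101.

Add column by column from the right: bit + bit + carry-in; write the sum mod 2, carry 1 when the sum is 2 or 3.
carry:  11111111000
        01111111100
+       00111110101
-------------------
       010111110001
(the carry out of the leftmost column, 0, becomes the leading bit)
Decimal check:
  01111111100 = 512 + 256 + 128 + 64 + 32 + 16 + 8 + 4 = 1020
  00111110101 = 256 + 128 + 64 + 32 + 16 + 4 + 1 = 501
  1020 + 501 = 1521, and 010111110001 = 1024 + 256 + 128 + 64 + 32 + 16 + 1 = 1521 ✓



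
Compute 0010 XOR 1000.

XOR: 1 when bits differ
  0010
^ 1000
------
  1010
Decimal: 2 ^ 8 = 10



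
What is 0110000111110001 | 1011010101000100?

OR: 1 when either bit is 1
  0110000111110001
| 1011010101000100
------------------
  1111010111110101
Decimal: 25073 | 46404 = 62965



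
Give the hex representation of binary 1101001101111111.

Group into 4-bit nibbles from right:
  1101 = D
  0011 = 3
  0111 = 7
  1111 = F
Result: D37F

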